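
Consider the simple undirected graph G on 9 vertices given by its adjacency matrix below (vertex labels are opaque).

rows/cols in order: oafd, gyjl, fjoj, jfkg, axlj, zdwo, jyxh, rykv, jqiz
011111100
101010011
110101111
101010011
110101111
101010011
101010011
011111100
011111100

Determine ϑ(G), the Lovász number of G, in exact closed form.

4

deg(gyjl) = 5; N(gyjl) = {oafd, fjoj, axlj, rykv, jqiz}.
deg(jqiz) = 6; N(jqiz) = {gyjl, fjoj, jfkg, axlj, zdwo, jyxh}.
deg(zdwo) = 5; N(zdwo) = {oafd, fjoj, axlj, rykv, jqiz}.
Vertex jyxh has 5 neighbors: oafd, fjoj, axlj, rykv, jqiz.
K_{4,3,2} (perfect); ϑ(G) = α(G) = max{4,3,2} = 4.
≈ 4.00000000 (to 8 d.p.).
α=4, χ(Ḡ)=4; ϑ=4 lies between (collapsed).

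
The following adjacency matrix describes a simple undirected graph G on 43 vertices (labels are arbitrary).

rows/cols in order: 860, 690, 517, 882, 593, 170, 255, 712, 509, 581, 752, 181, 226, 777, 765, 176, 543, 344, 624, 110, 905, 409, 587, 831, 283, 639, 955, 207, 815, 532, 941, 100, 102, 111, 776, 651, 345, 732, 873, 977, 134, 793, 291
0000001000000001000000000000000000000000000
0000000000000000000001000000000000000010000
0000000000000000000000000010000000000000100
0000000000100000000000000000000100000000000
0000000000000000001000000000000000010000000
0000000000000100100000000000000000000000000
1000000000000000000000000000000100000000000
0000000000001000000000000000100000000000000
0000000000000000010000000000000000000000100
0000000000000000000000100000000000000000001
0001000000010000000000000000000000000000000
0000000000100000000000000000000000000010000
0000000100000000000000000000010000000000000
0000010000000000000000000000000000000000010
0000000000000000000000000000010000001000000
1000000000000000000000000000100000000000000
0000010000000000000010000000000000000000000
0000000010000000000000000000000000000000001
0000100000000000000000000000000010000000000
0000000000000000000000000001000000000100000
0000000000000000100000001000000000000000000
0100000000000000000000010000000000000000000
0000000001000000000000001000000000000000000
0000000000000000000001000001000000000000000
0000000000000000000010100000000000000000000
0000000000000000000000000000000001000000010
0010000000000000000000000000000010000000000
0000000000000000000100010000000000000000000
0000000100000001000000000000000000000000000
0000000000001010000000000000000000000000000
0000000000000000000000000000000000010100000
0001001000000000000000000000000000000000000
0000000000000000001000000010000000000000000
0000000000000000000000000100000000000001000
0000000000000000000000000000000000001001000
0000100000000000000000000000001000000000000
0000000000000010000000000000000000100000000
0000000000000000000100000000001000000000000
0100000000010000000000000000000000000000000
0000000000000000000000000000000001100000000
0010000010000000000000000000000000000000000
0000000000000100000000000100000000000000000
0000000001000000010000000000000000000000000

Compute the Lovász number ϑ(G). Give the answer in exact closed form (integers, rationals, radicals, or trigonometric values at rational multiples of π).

43*cos(pi/43)/(cos(pi/43) + 1)

N(409) = {690, 831}, |N(409)| = 2.
N(639) = {111, 793}, |N(639)| = 2.
Vertex 532 has 2 neighbors: 226, 765.
Vertex 283 has 2 neighbors: 905, 587.
43-vertex 2-regular graph: connected 2-regular on 43 ⇒ C_{43}.
spec(A) ≈ [2.0, 1.978687, 1.915201, 1.810896, 1.667996, 1.489544, 1.279346, 1.041881, 0.782209, 0.505867, 0.218742, -0.073044, -0.363274, -0.645761, -0.914485, -1.163718, -1.388148, -1.582993, -1.744099, -1.868032, -1.952152, -1.994665] (distinct, 6 d.p.).
Lovász: ϑ = −43(-2*cos(pi/43))/(2+-(-1)*2*cos(pi/43)) = 43*cos(pi/43)/(cos(pi/43) + 1).
ϑ(G) ≈ 21.4713.
21 ≤ 43*cos(pi/43)/(cos(pi/43) + 1) ≤ 22: both strict.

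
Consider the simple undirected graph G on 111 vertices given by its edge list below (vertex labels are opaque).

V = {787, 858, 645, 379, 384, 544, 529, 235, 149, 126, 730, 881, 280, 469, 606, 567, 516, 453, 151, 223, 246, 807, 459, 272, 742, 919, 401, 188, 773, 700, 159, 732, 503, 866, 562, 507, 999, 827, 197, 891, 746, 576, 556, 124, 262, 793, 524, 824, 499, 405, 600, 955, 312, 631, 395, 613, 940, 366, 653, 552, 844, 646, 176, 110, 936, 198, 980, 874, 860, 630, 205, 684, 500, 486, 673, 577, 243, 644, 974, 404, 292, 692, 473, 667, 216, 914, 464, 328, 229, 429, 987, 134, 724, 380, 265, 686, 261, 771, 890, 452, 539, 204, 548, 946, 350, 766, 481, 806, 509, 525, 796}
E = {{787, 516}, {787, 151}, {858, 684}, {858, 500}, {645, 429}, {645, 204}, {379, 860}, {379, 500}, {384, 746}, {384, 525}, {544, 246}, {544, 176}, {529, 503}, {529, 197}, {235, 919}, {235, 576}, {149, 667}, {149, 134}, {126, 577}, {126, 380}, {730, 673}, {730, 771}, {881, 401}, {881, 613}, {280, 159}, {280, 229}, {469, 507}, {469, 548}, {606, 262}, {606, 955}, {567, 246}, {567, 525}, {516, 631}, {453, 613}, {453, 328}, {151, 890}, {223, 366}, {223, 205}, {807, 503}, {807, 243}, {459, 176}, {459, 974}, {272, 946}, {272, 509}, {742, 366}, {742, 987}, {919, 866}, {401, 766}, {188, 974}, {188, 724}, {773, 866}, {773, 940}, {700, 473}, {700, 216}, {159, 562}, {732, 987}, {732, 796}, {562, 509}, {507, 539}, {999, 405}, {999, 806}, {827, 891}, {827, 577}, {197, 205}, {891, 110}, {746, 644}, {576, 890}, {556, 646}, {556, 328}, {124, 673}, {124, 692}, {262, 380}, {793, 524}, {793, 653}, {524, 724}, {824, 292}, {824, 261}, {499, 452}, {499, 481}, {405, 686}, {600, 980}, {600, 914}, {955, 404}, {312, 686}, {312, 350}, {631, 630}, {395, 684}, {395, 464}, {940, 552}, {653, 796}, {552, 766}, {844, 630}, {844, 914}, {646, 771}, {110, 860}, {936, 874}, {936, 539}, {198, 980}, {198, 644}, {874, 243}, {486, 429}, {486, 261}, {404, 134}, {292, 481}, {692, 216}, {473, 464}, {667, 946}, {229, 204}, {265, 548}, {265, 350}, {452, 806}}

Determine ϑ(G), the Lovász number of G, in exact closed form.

111*cos(pi/111)/(cos(pi/111) + 1)

N(824) = {292, 261}, |N(824)| = 2.
deg(980) = 2; N(980) = {600, 198}.
deg(631) = 2; N(631) = {516, 630}.
N(539) = {507, 936}, |N(539)| = 2.
Regular of degree 2 on 111 vertices: this is C_{111}, the 111-cycle.
A has 56 distinct eigenvalues ≈ [2.0, 1.997, 1.987, 1.971, 1.949, 1.92, 1.886, 1.845, 1.798, 1.746, 1.688, 1.625, 1.556, 1.482, 1.404, 1.321, 1.234, 1.143, 1.049, 0.951, 0.85, 0.746, 0.64, 0.531, 0.421, 0.31, 0.198, 0.085, -0.028, -0.141, -0.254, -0.366, -0.477, -0.586, -0.693, -0.798, -0.9, -1.0, -1.096, -1.189, -1.278, -1.363, -1.444, -1.52, -1.591, -1.657, -1.718, -1.773, -1.822, -1.866, -1.904, -1.935, -1.961, -1.98, -1.993, -1.999].
Lovász (edge-transitive): ϑ = −111·(-2*cos(pi/111))/((2)−(-2*cos(pi/111))) = 111*cos(pi/111)/(cos(pi/111) + 1).
ϑ(G) ≈ 55.48888.
α=55, χ(Ḡ)=56; ϑ=111*cos(pi/111)/(cos(pi/111) + 1) lies between (both strict).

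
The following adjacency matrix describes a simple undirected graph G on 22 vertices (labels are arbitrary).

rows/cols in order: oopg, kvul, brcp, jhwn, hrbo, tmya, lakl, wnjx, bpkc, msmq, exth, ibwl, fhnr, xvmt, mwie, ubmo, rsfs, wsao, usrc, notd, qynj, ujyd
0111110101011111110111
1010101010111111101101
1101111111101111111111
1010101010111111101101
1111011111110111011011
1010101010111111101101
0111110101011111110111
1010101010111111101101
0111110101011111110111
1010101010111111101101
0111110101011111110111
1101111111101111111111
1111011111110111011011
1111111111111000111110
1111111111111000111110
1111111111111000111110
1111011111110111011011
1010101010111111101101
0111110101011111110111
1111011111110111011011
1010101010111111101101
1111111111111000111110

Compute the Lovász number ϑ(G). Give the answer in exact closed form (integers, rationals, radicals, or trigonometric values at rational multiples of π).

7

N(msmq) = {oopg, brcp, hrbo, lakl, bpkc, exth, ibwl, fhnr, xvmt, mwie, ubmo, rsfs, usrc, notd, ujyd}, |N(msmq)| = 15.
deg(wnjx) = 15; N(wnjx) = {oopg, brcp, hrbo, lakl, bpkc, exth, ibwl, fhnr, xvmt, mwie, ubmo, rsfs, usrc, notd, ujyd}.
N(oopg) = {kvul, brcp, jhwn, hrbo, tmya, wnjx, msmq, ibwl, fhnr, xvmt, mwie, ubmo, rsfs, wsao, notd, qynj, ujyd}, |N(oopg)| = 17.
N(ujyd) = {oopg, kvul, brcp, jhwn, hrbo, tmya, lakl, wnjx, bpkc, msmq, exth, ibwl, fhnr, rsfs, wsao, usrc, notd, qynj}, |N(ujyd)| = 18.
G = K_{7,5,4,4,2}: α = 7 = χ(Ḡ), so ϑ = 7.
Numerically 7.00000000.
Sandwich: α(G)=7 ≤ ϑ(G)=7 ≤ χ(Ḡ)=7 (collapsed).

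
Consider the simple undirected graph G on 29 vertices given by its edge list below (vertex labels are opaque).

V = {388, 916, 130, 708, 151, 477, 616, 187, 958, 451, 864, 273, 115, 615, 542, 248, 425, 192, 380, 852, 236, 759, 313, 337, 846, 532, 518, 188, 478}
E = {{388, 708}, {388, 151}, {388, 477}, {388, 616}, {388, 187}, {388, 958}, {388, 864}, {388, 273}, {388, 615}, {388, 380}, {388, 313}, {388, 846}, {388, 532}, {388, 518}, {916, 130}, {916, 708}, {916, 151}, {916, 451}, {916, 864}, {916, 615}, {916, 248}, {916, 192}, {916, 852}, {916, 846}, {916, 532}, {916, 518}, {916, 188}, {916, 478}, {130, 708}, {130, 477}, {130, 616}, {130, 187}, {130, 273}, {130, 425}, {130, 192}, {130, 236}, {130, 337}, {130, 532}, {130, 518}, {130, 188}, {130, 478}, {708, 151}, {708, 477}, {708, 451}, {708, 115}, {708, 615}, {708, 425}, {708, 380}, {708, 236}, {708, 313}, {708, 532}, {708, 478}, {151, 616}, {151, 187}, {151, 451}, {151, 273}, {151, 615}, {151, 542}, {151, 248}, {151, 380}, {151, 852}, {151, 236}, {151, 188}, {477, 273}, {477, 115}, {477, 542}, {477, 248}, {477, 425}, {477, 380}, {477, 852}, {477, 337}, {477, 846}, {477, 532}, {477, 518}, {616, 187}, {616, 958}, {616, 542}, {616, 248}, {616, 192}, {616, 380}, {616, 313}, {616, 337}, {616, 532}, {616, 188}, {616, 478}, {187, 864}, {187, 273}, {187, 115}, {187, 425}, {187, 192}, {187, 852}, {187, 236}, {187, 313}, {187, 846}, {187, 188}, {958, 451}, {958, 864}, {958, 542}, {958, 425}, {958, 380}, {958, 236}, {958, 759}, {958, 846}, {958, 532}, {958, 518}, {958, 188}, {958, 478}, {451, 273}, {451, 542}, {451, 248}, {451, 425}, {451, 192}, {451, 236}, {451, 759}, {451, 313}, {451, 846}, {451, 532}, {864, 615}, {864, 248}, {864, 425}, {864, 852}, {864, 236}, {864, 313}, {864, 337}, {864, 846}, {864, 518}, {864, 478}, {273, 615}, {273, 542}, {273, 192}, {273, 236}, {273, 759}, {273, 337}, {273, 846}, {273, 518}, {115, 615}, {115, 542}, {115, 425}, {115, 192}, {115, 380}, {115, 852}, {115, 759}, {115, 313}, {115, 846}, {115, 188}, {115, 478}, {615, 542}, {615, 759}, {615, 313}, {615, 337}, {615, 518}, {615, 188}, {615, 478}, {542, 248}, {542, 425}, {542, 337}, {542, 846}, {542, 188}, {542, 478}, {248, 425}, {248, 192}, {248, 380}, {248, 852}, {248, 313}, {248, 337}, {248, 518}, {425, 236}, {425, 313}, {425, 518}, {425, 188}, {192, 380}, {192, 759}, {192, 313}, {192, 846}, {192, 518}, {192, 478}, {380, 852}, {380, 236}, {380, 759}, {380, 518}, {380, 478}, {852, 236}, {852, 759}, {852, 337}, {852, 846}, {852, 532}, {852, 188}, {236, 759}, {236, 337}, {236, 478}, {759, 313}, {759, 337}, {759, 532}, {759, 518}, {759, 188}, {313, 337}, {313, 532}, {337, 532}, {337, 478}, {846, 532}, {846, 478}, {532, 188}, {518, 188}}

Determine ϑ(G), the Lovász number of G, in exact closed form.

Vertex 388 has 14 neighbors: 708, 151, 477, 616, 187, 958, 864, 273, 615, 380, 313, 846, 532, 518.
N(130) = {916, 708, 477, 616, 187, 273, 425, 192, 236, 337, 532, 518, 188, 478}, |N(130)| = 14.
deg(425) = 14; N(425) = {130, 708, 477, 187, 958, 451, 864, 115, 542, 248, 236, 313, 518, 188}.
N(273) = {388, 130, 151, 477, 187, 451, 615, 542, 192, 236, 759, 337, 846, 518}, |N(273)| = 14.
G on 29 vertices is 14-regular; strongly regular (29,14,6,7).
A has 3 distinct eigenvalues ≈ [14.0, 2.1926, -3.1926].
ϑ = −N·λ_min/(λ_max−λ_min) = −29·(-sqrt(29)/2 - 1/2)/(14−(-sqrt(29)/2 - 1/2)) = sqrt(29).
Numerically 5.38516481.

sqrt(29)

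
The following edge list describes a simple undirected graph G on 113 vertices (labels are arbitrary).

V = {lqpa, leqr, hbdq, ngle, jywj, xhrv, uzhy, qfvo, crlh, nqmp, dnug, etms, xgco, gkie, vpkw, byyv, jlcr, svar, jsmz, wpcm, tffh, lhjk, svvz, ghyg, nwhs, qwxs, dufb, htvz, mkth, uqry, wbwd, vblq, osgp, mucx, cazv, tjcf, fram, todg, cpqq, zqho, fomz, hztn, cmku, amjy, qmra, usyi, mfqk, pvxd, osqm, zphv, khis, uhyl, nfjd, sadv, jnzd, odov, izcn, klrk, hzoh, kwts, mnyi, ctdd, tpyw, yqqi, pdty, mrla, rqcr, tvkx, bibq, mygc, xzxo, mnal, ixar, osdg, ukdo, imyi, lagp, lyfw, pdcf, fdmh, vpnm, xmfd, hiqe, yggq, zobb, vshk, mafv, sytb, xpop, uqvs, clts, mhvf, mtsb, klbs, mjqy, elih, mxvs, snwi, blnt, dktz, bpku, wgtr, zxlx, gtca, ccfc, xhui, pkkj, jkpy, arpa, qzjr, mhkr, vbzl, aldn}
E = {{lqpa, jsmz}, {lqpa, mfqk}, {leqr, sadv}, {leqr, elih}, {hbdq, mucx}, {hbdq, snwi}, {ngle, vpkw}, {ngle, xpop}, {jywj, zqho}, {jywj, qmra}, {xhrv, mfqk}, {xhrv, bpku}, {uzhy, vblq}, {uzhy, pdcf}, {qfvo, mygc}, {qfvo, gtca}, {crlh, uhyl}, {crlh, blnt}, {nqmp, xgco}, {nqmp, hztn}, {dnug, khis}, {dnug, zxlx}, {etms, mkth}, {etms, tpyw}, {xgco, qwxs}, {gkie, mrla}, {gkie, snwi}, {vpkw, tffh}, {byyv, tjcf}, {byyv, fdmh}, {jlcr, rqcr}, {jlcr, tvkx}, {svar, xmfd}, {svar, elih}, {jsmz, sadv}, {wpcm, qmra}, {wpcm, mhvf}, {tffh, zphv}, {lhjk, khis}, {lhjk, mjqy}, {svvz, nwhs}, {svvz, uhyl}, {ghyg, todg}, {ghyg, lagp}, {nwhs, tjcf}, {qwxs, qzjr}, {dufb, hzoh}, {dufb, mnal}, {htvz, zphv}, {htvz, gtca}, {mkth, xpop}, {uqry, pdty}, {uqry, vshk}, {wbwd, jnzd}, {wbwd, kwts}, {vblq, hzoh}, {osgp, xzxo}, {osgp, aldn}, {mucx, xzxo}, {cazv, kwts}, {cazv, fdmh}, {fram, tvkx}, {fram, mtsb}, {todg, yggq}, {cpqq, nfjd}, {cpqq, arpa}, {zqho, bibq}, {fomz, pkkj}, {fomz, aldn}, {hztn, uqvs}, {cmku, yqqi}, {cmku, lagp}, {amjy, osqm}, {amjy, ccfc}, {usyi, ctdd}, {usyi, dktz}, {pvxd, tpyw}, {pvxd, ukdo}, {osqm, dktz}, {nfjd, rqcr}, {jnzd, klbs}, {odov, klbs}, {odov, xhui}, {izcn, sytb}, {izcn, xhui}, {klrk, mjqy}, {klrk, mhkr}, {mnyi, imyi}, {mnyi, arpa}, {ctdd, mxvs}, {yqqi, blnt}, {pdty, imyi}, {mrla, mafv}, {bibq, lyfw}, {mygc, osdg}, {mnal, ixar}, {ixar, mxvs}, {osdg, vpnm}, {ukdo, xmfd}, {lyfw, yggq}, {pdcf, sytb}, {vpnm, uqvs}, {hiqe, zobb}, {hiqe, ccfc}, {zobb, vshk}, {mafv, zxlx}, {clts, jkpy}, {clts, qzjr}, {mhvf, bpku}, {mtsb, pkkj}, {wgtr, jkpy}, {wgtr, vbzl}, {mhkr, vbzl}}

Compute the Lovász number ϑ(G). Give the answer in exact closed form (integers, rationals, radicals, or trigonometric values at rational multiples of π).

deg(tjcf) = 2; N(tjcf) = {byyv, nwhs}.
Vertex snwi has 2 neighbors: hbdq, gkie.
N(svvz) = {nwhs, uhyl}, |N(svvz)| = 2.
N(osqm) = {amjy, dktz}, |N(osqm)| = 2.
G on 113 vertices is 2-regular; this is C_{113}, the 113-cycle.
spec(A) ≈ [2.0, 1.99691, 1.98765, 1.97224, 1.95074, 1.9232, 1.88973, 1.85041, 1.80537, 1.75475, 1.69871, 1.63742, 1.57106, 1.49985, 1.42401, 1.34376, 1.25936, 1.17107, 1.07915, 0.98391, 0.88562, 0.78459, 0.68114, 0.57558, 0.46824, 0.35946, 0.24956, 0.1389, 0.0278, -0.08338, -0.1943, -0.30463, -0.41401, -0.52211, -0.6286, -0.73315, -0.83543, -0.93512, -1.03193, -1.12555, -1.21568, -1.30206, -1.38442, -1.4625, -1.53605, -1.60486, -1.66871, -1.7274, -1.78075, -1.8286, -1.87079, -1.9072, -1.93772, -1.96225, -1.98071, -1.99305, -1.99923] (distinct, 5 d.p.).
λ_max=2, λ_min=-2*cos(pi/113); ϑ = −113·λ_min/(λ_max−λ_min) = 113*cos(pi/113)/(cos(pi/113) + 1).
Numerically 56.4891.
Sandwich: α(G)=56 ≤ ϑ(G)=113*cos(pi/113)/(cos(pi/113) + 1) ≤ χ(Ḡ)=57 (both strict).

113*cos(pi/113)/(cos(pi/113) + 1)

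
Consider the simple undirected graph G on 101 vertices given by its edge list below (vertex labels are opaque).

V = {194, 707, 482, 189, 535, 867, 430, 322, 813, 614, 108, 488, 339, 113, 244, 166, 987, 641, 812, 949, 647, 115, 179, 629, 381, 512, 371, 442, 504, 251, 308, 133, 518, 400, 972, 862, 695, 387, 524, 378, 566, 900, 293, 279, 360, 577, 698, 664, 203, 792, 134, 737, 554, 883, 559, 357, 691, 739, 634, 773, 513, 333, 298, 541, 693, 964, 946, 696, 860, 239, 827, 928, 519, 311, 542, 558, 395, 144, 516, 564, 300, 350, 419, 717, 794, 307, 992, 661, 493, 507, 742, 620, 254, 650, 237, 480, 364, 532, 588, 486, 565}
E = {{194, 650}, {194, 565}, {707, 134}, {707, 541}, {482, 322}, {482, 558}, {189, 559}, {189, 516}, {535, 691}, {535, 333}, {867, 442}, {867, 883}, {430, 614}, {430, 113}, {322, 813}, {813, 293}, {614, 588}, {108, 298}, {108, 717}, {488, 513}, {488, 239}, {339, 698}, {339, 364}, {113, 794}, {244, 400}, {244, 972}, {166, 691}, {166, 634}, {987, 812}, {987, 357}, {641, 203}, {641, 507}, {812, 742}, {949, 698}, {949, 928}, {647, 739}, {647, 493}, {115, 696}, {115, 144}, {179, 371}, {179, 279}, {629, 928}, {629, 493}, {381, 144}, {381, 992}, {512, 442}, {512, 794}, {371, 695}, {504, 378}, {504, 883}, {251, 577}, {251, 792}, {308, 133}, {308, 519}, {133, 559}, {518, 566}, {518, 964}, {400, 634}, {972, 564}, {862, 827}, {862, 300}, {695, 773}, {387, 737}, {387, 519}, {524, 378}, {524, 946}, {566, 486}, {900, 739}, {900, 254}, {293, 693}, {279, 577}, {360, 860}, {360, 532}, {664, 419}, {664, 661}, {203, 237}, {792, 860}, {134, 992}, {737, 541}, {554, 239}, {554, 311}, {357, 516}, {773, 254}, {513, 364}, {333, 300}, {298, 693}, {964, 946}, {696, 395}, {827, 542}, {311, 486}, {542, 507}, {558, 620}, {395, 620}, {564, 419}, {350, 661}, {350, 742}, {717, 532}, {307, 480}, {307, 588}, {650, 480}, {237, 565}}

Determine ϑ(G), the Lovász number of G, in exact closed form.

deg(519) = 2; N(519) = {308, 387}.
N(949) = {698, 928}, |N(949)| = 2.
Vertex 203 has 2 neighbors: 641, 237.
Vertex 691 has 2 neighbors: 535, 166.
Every vertex has degree 2 (N=101); a single 101-cycle (edge-transitive).
The 51 distinct eigenvalues: [2.0, 1.996, 1.985, 1.965, 1.938, 1.904, 1.862, 1.813, 1.757, 1.695, 1.625, 1.55, 1.468, 1.381, 1.288, 1.191, 1.088, 0.982, 0.872, 0.758, 0.642, 0.523, 0.402, 0.279, 0.155, 0.031, -0.093, -0.217, -0.34, -0.462, -0.582, -0.7, -0.815, -0.927, -1.036, -1.14, -1.24, -1.335, -1.425, -1.51, -1.588, -1.661, -1.727, -1.786, -1.839, -1.884, -1.922, -1.953, -1.976, -1.991, -1.999].
With N=101: ϑ(G) = 101·(-(-1)*2*cos(pi/101))/(2−(-2*cos(pi/101))) = 101*cos(pi/101)/(cos(pi/101) + 1).
Numerically 50.4877832.
Sandwich: α(G)=50 ≤ ϑ(G)=101*cos(pi/101)/(cos(pi/101) + 1) ≤ χ(Ḡ)=51 (both strict).

101*cos(pi/101)/(cos(pi/101) + 1)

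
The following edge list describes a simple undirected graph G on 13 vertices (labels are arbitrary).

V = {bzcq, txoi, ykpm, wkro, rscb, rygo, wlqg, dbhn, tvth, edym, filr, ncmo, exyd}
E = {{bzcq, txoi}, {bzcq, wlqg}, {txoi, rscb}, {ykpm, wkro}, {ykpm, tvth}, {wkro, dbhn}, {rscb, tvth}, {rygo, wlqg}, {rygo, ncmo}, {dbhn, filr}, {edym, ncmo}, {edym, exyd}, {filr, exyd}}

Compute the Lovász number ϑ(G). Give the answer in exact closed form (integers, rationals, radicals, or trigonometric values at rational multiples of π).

13*cos(pi/13)/(cos(pi/13) + 1)

Vertex rygo has 2 neighbors: wlqg, ncmo.
Vertex exyd has 2 neighbors: edym, filr.
deg(dbhn) = 2; N(dbhn) = {wkro, filr}.
Vertex rscb has 2 neighbors: txoi, tvth.
G on 13 vertices is 2-regular; connected 2-regular on 13 ⇒ C_{13}.
A has 7 distinct eigenvalues ≈ [2.0, 1.771, 1.136, 0.241, -0.709, -1.497, -1.942].
Lovász (edge-transitive): ϑ = −13·(-2*cos(pi/13))/((2)−(-2*cos(pi/13))) = 13*cos(pi/13)/(cos(pi/13) + 1).
ϑ(G) ≈ 6.404169.
α=6, χ(Ḡ)=7; ϑ=13*cos(pi/13)/(cos(pi/13) + 1) lies between (both strict).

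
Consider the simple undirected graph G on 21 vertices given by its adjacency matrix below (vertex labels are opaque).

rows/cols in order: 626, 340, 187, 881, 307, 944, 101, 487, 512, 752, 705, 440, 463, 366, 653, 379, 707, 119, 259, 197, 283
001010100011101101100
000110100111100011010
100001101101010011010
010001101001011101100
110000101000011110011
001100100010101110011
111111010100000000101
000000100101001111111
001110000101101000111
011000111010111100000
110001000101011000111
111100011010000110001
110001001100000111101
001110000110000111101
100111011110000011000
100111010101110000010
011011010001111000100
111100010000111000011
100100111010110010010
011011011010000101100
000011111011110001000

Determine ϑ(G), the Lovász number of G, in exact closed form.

N(653) = {626, 881, 307, 944, 487, 512, 752, 705, 707, 119}, |N(653)| = 10.
deg(197) = 10; N(197) = {340, 187, 307, 944, 487, 512, 705, 379, 119, 259}.
Vertex 340 has 10 neighbors: 881, 307, 101, 752, 705, 440, 463, 707, 119, 197.
deg(379) = 10; N(379) = {626, 881, 307, 944, 487, 752, 440, 463, 366, 197}.
deg(v) = 10 for all v (|V|=21); Kneser-type, 2-subsets of [7].
spec(A) ≈ [10.0, 1.0, -4.0] (distinct, 5 d.p.).
−21·(-4) / ((10)−(-4)) = 6 = ϑ(G).
ϑ(G) ≈ 6.0000.

6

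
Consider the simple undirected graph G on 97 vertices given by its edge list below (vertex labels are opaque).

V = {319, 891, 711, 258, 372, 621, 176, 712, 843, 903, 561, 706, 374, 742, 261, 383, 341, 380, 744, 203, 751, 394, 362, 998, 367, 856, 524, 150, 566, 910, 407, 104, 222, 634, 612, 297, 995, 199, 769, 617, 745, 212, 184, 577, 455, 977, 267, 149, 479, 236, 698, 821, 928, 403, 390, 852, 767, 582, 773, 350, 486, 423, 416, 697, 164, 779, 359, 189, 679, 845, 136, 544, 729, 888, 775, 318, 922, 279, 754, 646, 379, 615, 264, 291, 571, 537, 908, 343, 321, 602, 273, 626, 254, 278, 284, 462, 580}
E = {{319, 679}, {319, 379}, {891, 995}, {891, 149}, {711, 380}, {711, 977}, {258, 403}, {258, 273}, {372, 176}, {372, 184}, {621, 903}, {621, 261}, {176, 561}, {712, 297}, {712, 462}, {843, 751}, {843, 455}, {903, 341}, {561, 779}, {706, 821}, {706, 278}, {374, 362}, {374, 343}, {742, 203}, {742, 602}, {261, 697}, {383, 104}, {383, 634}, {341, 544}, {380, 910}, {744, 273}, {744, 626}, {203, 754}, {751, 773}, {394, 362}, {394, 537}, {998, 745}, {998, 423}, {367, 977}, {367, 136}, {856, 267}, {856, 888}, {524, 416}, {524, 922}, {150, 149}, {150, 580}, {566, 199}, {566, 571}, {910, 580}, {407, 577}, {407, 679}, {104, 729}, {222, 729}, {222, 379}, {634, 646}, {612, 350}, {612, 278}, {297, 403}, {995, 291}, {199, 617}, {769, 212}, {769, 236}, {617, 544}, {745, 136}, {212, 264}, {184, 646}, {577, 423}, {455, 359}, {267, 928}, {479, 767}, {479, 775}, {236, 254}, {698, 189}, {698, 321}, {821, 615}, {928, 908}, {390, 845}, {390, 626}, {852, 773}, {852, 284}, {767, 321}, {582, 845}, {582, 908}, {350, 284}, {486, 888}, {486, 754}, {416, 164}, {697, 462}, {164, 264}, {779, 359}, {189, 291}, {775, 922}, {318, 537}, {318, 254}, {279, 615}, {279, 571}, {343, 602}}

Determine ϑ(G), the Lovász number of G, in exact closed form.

97*cos(pi/97)/(cos(pi/97) + 1)

N(321) = {698, 767}, |N(321)| = 2.
N(580) = {150, 910}, |N(580)| = 2.
N(615) = {821, 279}, |N(615)| = 2.
Vertex 254 has 2 neighbors: 236, 318.
G on 97 vertices is 2-regular; connected 2-regular on 97 ⇒ C_{97}.
spec(A) ≈ [2.0, 1.9958, 1.9832, 1.9624, 1.9332, 1.896, 1.8508, 1.7979, 1.7374, 1.6697, 1.5949, 1.5134, 1.4256, 1.3318, 1.2325, 1.1279, 1.0186, 0.9051, 0.7878, 0.6671, 0.5437, 0.4179, 0.2905, 0.1618, 0.0324, -0.0971, -0.2262, -0.3544, -0.481, -0.6057, -0.7278, -0.8469, -0.9624, -1.0738, -1.1808, -1.2828, -1.3794, -1.4703, -1.555, -1.6331, -1.7044, -1.7686, -1.8253, -1.8744, -1.9156, -1.9488, -1.9738, -1.9906, -1.999] (distinct, 4 d.p.).
Lovász: ϑ = −97(-2*cos(pi/97))/(2+-(-1)*2*cos(pi/97)) = 97*cos(pi/97)/(cos(pi/97) + 1).
≈ 48.48727921 (to 8 d.p.).
48 ≤ 97*cos(pi/97)/(cos(pi/97) + 1) ≤ 49: both strict.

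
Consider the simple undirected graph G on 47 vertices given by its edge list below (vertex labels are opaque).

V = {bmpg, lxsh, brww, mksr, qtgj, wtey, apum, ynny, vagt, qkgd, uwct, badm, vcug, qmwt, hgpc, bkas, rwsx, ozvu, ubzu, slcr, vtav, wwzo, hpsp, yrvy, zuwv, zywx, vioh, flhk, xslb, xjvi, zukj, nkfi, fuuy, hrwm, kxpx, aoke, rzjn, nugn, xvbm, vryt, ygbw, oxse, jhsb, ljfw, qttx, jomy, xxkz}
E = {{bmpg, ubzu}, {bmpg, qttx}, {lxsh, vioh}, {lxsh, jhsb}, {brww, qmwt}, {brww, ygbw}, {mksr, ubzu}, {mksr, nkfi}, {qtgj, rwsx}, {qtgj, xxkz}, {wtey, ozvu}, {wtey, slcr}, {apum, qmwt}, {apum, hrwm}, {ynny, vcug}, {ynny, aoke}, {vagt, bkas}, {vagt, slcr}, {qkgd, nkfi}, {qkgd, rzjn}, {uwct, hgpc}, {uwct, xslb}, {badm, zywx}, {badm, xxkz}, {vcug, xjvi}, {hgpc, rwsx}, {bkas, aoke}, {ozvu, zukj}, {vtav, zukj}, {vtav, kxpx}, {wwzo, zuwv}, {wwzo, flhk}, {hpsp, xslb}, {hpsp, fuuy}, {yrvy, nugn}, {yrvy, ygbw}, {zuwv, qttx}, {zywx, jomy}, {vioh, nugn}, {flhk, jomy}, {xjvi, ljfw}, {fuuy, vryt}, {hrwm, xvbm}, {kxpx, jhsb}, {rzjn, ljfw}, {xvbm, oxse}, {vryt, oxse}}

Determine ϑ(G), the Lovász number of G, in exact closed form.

Vertex xxkz has 2 neighbors: qtgj, badm.
Vertex qmwt has 2 neighbors: brww, apum.
deg(zukj) = 2; N(zukj) = {ozvu, vtav}.
deg(yrvy) = 2; N(yrvy) = {nugn, ygbw}.
G on 47 vertices is 2-regular; this is C_{47}, the 47-cycle.
spec(A) ≈ [2.0, 1.982155, 1.928938, 1.8413, 1.720803, 1.569599, 1.390385, 1.186359, 0.961164, 0.718816, 0.46364, 0.200191, -0.06683, -0.332659, -0.592551, -0.84187, -1.076165, -1.291256, -1.483304, -1.648883, -1.785038, -1.889338, -1.959923, -1.995534] (distinct, 6 d.p.).
With N=47: ϑ(G) = 47·(-(-1)*2*cos(pi/47))/(2−(-2*cos(pi/47))) = 47*cos(pi/47)/(cos(pi/47) + 1).
Numerically 23.47373.
Check 23 ≤ 47*cos(pi/47)/(cos(pi/47) + 1) ≤ 24: both strict.

47*cos(pi/47)/(cos(pi/47) + 1)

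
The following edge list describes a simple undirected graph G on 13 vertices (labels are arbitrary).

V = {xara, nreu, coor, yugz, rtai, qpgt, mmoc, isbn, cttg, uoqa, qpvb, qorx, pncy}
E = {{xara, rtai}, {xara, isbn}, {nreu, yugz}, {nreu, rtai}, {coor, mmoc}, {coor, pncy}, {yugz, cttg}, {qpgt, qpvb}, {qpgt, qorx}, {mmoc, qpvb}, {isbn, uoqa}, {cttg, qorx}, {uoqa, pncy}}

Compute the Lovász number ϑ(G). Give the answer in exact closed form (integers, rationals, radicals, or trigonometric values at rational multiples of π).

13*cos(pi/13)/(cos(pi/13) + 1)

deg(pncy) = 2; N(pncy) = {coor, uoqa}.
deg(qpgt) = 2; N(qpgt) = {qpvb, qorx}.
N(uoqa) = {isbn, pncy}, |N(uoqa)| = 2.
deg(coor) = 2; N(coor) = {mmoc, pncy}.
Regular of degree 2 on 13 vertices: this is C_{13}, the 13-cycle.
The 7 distinct eigenvalues: [2.0, 1.770912, 1.136129, 0.241073, -0.70921, -1.497021, -1.941884].
Lovász (edge-transitive): ϑ = −13·(-2*cos(pi/13))/((2)−(-2*cos(pi/13))) = 13*cos(pi/13)/(cos(pi/13) + 1).
≈ 6.40416856 (to 8 d.p.).
Check 6 ≤ 13*cos(pi/13)/(cos(pi/13) + 1) ≤ 7: both strict.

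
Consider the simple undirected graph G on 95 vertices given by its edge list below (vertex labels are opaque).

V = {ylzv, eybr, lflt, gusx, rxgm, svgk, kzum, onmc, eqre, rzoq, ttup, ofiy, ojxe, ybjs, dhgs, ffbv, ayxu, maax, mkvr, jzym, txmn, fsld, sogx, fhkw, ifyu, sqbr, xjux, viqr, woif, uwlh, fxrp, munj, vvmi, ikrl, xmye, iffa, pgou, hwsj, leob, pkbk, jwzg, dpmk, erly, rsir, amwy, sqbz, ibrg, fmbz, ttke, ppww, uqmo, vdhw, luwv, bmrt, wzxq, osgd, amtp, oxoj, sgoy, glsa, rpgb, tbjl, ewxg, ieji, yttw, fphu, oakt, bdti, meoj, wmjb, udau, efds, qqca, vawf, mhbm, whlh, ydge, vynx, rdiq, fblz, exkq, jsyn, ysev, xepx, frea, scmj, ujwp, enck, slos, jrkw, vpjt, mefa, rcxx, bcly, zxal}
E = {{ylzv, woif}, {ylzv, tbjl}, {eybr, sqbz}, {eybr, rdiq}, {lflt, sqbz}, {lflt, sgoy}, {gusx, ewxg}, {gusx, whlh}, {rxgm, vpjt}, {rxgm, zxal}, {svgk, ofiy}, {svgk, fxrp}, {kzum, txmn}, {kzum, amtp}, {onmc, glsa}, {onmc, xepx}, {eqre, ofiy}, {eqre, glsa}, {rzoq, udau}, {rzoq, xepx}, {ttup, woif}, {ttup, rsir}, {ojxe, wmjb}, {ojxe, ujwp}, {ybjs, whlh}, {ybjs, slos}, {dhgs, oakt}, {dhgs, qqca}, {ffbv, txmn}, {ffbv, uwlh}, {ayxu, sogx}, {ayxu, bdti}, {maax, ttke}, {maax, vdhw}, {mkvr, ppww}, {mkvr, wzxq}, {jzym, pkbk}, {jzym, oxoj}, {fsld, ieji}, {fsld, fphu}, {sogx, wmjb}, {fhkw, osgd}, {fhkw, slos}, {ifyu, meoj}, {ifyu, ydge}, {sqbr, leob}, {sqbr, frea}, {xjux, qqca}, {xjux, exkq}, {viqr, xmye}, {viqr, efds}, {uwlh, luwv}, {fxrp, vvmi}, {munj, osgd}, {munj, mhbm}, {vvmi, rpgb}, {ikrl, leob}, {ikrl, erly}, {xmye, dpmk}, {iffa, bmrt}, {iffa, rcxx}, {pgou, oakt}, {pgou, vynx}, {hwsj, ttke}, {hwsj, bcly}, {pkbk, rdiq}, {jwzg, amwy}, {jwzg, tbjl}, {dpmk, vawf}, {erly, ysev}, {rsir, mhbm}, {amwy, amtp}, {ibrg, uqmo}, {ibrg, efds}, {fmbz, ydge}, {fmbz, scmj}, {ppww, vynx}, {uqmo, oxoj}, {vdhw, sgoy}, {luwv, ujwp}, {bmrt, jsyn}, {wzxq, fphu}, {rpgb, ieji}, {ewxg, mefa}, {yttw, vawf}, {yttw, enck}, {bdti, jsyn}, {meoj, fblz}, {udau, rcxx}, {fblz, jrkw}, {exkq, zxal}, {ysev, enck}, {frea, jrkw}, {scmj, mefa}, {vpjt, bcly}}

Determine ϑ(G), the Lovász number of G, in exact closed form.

N(ydge) = {ifyu, fmbz}, |N(ydge)| = 2.
Vertex ikrl has 2 neighbors: leob, erly.
deg(ofiy) = 2; N(ofiy) = {svgk, eqre}.
N(vvmi) = {fxrp, rpgb}, |N(vvmi)| = 2.
G on 95 vertices is 2-regular; this is C_{95}, the 95-cycle.
A has 48 distinct eigenvalues ≈ [2.0, 1.9956, 1.9825, 1.9608, 1.9304, 1.8916, 1.8446, 1.7895, 1.7265, 1.656, 1.5783, 1.4936, 1.4025, 1.3052, 1.2022, 1.0939, 0.9808, 0.8635, 0.7424, 0.618, 0.491, 0.3618, 0.231, 0.0992, -0.0331, -0.1652, -0.2965, -0.4266, -0.5548, -0.6806, -0.8034, -0.9227, -1.0379, -1.1487, -1.2544, -1.3546, -1.4489, -1.5368, -1.618, -1.6922, -1.7589, -1.818, -1.8691, -1.9121, -1.9467, -1.9727, -1.9902, -1.9989].
With N=95: ϑ(G) = 95·(-(-1)*2*cos(pi/95))/(2−(-2*cos(pi/95))) = 95*cos(pi/95)/(cos(pi/95) + 1).
Numerically 47.48701131.
α=47, χ(Ḡ)=48; ϑ=95*cos(pi/95)/(cos(pi/95) + 1) lies between (both strict).

95*cos(pi/95)/(cos(pi/95) + 1)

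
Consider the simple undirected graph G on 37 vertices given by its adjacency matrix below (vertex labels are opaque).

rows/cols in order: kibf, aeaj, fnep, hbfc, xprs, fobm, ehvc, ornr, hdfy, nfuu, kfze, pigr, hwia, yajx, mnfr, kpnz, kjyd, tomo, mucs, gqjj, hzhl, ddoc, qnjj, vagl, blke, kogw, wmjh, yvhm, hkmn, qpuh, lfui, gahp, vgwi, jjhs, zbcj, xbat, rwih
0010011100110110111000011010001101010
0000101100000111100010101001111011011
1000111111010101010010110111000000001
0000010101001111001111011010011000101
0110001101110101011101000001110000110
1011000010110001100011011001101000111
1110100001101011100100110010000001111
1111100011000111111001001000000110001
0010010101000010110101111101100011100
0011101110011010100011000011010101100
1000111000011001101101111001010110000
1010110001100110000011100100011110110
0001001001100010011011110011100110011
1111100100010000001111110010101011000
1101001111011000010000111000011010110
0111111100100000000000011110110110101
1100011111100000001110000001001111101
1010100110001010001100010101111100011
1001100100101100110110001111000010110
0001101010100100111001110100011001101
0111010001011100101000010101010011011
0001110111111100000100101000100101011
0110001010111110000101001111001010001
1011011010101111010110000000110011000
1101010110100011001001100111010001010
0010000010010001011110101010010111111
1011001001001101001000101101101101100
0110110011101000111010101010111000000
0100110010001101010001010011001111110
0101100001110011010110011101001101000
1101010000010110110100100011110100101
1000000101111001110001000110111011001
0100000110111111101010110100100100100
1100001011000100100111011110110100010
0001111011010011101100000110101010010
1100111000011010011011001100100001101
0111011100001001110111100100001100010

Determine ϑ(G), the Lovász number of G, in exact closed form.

Vertex yvhm has 18 neighbors: aeaj, fnep, xprs, fobm, hdfy, nfuu, kfze, hwia, kjyd, tomo, mucs, hzhl, qnjj, blke, wmjh, hkmn, qpuh, lfui.
Vertex vgwi has 18 neighbors: aeaj, ornr, hdfy, kfze, pigr, hwia, yajx, mnfr, kpnz, kjyd, mucs, hzhl, qnjj, vagl, kogw, hkmn, gahp, zbcj.
N(rwih) = {aeaj, fnep, hbfc, fobm, ehvc, ornr, hwia, kpnz, kjyd, tomo, gqjj, hzhl, ddoc, qnjj, kogw, lfui, gahp, xbat}, |N(rwih)| = 18.
deg(hdfy) = 18; N(hdfy) = {fnep, fobm, ornr, nfuu, mnfr, kjyd, tomo, gqjj, ddoc, qnjj, vagl, blke, kogw, yvhm, hkmn, vgwi, jjhs, zbcj}.
Regular of degree 18 on 37 vertices: SR(37,18,8,9) — a Paley graph.
The 3 distinct eigenvalues: [18.0, 2.5414, -3.5414].
With N=37: ϑ(G) = 37·(-(-sqrt(37)/2 - 1/2))/(18−(-sqrt(37)/2 - 1/2)) = sqrt(37).
≈ 6.0827625 (to 7 d.p.).

sqrt(37)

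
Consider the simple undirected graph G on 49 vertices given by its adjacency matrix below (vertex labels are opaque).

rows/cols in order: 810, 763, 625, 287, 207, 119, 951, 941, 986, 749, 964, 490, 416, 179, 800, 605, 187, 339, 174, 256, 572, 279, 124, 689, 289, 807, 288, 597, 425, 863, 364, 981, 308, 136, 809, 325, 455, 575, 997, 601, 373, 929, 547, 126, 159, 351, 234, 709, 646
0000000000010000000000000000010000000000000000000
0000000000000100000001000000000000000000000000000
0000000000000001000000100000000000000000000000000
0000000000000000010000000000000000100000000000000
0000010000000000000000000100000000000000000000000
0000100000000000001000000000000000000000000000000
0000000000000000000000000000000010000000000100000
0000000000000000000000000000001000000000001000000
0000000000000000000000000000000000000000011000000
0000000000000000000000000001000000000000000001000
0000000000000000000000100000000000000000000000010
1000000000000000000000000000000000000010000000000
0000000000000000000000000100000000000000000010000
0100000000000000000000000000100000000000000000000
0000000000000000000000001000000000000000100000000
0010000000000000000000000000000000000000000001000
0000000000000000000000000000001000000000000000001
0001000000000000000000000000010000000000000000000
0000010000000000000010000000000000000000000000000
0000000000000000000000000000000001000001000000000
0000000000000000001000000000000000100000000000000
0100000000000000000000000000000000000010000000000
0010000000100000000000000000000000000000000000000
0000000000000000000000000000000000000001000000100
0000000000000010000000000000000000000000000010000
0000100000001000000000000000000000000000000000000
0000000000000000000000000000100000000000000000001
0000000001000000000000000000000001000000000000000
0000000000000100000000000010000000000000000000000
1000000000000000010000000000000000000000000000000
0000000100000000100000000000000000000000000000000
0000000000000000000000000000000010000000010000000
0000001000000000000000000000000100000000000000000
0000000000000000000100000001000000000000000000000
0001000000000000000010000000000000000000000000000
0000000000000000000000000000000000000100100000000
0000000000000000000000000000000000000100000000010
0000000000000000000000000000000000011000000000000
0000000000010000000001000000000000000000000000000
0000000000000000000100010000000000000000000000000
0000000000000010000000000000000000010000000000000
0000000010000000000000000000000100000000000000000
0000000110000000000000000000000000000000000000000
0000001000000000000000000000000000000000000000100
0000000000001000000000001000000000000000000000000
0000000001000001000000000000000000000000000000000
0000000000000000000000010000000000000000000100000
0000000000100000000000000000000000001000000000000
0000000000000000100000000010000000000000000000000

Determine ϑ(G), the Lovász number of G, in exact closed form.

49*cos(pi/49)/(cos(pi/49) + 1)

N(289) = {800, 159}, |N(289)| = 2.
deg(605) = 2; N(605) = {625, 351}.
deg(749) = 2; N(749) = {597, 351}.
deg(364) = 2; N(364) = {941, 187}.
2-regular, N=49; the odd cycle C_{49}.
Distinct eigenvalues (to 3 d.p.): [2.0, 1.984, 1.935, 1.854, 1.743, 1.603, 1.437, 1.247, 1.037, 0.81, 0.569, 0.319, 0.064, -0.192, -0.445, -0.691, -0.925, -1.144, -1.345, -1.523, -1.676, -1.802, -1.898, -1.963, -1.996].
Lovász: ϑ = −49(-2*cos(pi/49))/(2+-(-1)*2*cos(pi/49)) = 49*cos(pi/49)/(cos(pi/49) + 1).
= 24.4748… (decimal).
Lovász sandwich 24 ≤ 49*cos(pi/49)/(cos(pi/49) + 1) ≤ 25: both strict.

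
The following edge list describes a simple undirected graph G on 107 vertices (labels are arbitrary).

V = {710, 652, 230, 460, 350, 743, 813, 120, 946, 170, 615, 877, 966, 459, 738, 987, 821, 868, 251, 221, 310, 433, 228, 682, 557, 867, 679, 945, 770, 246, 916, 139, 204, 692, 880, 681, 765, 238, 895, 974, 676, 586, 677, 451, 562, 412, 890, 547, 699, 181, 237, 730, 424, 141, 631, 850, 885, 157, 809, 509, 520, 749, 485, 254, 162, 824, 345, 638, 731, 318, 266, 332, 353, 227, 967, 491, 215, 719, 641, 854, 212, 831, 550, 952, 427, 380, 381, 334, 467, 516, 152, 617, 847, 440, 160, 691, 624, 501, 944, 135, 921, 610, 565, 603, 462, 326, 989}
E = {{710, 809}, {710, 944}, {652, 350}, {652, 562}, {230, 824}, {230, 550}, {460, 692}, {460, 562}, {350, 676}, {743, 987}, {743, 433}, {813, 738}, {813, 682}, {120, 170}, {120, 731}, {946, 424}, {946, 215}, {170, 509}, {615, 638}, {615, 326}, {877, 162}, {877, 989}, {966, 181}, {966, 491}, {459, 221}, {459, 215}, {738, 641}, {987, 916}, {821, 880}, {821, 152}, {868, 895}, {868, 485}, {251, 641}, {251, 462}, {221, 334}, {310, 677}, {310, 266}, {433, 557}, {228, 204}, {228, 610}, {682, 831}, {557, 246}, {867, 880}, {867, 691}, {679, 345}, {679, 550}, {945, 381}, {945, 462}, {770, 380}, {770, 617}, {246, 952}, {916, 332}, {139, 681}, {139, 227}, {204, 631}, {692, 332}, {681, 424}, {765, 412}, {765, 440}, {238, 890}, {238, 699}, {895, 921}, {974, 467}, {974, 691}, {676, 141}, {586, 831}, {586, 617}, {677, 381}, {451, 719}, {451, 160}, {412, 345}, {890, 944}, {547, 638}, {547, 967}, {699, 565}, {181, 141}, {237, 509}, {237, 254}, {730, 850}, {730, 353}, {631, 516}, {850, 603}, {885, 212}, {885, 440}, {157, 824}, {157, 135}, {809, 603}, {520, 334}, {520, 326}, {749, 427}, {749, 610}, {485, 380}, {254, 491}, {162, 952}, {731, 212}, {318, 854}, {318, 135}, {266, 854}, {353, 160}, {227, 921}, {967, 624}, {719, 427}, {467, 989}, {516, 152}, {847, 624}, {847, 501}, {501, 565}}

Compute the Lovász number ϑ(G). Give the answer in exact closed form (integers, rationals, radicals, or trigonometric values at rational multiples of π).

Vertex 624 has 2 neighbors: 967, 847.
deg(380) = 2; N(380) = {770, 485}.
N(885) = {212, 440}, |N(885)| = 2.
Vertex 967 has 2 neighbors: 547, 624.
deg(v) = 2 for all v (|V|=107); a single 107-cycle (edge-transitive).
Distinct eigenvalues (to 3 d.p.): [2.0, 1.997, 1.986, 1.969, 1.945, 1.914, 1.877, 1.833, 1.783, 1.727, 1.665, 1.597, 1.524, 1.445, 1.361, 1.273, 1.18, 1.084, 0.983, 0.879, 0.772, 0.663, 0.551, 0.437, 0.322, 0.205, 0.088, -0.029, -0.147, -0.263, -0.379, -0.494, -0.607, -0.718, -0.826, -0.931, -1.034, -1.132, -1.227, -1.318, -1.404, -1.485, -1.561, -1.632, -1.697, -1.756, -1.809, -1.856, -1.897, -1.931, -1.958, -1.978, -1.992, -1.999].
ϑ = −N·λ_min/(λ_max−λ_min) = −107·(-2*cos(pi/107))/(2−(-2*cos(pi/107))) = 107*cos(pi/107)/(cos(pi/107) + 1).
= 53.488468432… (decimal).
α=53, χ(Ḡ)=54; ϑ=107*cos(pi/107)/(cos(pi/107) + 1) lies between (both strict).

107*cos(pi/107)/(cos(pi/107) + 1)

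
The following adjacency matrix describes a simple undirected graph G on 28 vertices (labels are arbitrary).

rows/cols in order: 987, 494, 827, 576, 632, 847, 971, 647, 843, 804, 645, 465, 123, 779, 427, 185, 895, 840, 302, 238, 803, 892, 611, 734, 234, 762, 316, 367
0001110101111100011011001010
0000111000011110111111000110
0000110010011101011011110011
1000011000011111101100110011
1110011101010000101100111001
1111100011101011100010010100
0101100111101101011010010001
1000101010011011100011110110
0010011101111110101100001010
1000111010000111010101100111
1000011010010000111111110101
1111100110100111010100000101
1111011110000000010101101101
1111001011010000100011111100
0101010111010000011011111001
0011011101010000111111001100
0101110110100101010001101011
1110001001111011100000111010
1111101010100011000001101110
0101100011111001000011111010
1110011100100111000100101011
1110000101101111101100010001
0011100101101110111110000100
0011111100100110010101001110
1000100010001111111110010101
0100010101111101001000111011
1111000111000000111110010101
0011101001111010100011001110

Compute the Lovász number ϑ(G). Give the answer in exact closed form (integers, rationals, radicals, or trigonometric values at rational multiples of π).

N(611) = {827, 576, 632, 647, 804, 645, 123, 779, 427, 895, 840, 302, 238, 803, 762}, |N(611)| = 15.
N(316) = {987, 494, 827, 576, 647, 843, 804, 895, 840, 302, 238, 803, 734, 762, 367}, |N(316)| = 15.
N(465) = {987, 494, 827, 576, 632, 647, 843, 645, 779, 427, 185, 840, 238, 762, 367}, |N(465)| = 15.
Vertex 123 has 15 neighbors: 987, 494, 827, 576, 847, 971, 647, 843, 840, 238, 892, 611, 234, 762, 367.
deg(v) = 15 for all v (|V|=28); Kneser-type, 2-subsets of [8].
Distinct eigenvalues (to 6 d.p.): [15.0, 1.0, -5.0].
λ_max=15, λ_min=-5; ϑ = −28·λ_min/(λ_max−λ_min) = 7.
ϑ(G) ≈ 7.000000000.

7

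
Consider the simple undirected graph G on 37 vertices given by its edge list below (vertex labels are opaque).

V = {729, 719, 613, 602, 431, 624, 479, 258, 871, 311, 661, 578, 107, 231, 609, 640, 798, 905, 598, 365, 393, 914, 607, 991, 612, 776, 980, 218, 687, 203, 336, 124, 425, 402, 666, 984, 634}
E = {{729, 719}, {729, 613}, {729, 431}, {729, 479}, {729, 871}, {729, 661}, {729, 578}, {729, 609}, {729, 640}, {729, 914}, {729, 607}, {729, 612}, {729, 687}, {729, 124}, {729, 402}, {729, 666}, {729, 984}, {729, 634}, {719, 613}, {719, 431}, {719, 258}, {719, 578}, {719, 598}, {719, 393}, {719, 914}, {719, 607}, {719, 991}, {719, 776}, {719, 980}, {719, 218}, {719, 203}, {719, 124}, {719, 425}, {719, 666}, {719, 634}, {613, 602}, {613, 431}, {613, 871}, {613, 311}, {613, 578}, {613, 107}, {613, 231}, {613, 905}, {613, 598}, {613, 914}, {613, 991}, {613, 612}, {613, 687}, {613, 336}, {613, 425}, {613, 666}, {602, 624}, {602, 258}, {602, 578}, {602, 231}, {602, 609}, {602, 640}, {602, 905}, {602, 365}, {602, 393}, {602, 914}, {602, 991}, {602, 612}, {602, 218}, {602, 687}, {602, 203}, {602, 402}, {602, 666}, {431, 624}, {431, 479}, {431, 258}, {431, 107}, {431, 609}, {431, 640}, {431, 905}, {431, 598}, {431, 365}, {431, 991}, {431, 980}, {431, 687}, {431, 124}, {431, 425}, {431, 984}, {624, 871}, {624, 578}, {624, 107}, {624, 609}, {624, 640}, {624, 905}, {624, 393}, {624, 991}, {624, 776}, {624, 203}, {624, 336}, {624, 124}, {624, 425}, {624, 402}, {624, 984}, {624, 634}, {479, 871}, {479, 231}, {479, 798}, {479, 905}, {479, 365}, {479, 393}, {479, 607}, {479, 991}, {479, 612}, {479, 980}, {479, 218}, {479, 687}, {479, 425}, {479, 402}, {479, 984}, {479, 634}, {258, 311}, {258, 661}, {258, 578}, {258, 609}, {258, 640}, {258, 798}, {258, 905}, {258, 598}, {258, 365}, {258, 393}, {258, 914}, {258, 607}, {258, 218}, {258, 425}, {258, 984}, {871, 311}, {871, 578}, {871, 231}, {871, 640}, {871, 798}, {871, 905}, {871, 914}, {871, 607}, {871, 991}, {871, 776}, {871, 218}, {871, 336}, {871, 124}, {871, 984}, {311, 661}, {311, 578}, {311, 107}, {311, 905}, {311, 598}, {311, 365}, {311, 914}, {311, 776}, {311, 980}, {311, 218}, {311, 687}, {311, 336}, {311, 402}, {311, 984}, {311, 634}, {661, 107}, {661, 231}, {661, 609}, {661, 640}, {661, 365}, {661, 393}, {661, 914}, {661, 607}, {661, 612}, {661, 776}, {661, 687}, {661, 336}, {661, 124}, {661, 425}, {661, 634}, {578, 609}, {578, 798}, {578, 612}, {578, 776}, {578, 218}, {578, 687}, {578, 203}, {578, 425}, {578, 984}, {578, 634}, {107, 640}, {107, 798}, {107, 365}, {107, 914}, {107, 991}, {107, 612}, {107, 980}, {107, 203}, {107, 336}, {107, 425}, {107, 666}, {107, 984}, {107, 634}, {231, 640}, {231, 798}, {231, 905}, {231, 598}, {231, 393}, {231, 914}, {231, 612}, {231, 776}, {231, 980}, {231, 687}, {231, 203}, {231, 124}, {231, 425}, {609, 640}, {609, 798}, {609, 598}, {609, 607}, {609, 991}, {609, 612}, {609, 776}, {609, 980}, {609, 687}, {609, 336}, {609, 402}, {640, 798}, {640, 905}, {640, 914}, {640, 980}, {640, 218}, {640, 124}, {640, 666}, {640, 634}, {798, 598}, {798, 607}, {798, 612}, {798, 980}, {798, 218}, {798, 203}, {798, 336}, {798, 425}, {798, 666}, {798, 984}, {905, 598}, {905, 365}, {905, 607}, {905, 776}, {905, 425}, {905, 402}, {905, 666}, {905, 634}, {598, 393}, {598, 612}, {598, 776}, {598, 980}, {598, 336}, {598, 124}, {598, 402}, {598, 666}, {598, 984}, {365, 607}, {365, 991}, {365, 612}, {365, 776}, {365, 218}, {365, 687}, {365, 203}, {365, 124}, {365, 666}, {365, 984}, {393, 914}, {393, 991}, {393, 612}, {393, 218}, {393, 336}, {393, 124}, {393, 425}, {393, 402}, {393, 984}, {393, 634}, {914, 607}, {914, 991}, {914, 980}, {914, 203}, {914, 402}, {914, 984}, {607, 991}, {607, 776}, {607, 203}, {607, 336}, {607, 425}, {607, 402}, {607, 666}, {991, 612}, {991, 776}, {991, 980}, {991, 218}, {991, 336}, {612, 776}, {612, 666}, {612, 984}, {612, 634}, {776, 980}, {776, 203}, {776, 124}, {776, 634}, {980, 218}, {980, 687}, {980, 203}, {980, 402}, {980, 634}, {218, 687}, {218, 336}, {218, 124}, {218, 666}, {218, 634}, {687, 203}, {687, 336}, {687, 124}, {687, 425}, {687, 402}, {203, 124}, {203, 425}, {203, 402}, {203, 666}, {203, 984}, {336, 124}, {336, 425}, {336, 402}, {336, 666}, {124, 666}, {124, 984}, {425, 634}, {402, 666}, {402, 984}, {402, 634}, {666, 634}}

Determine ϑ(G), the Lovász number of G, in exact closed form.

deg(124) = 18; N(124) = {729, 719, 431, 624, 871, 661, 231, 640, 598, 365, 393, 776, 218, 687, 203, 336, 666, 984}.
N(607) = {729, 719, 479, 258, 871, 661, 609, 798, 905, 365, 914, 991, 776, 203, 336, 425, 402, 666}, |N(607)| = 18.
N(666) = {729, 719, 613, 602, 107, 640, 798, 905, 598, 365, 607, 612, 218, 203, 336, 124, 402, 634}, |N(666)| = 18.
deg(984) = 18; N(984) = {729, 431, 624, 479, 258, 871, 311, 578, 107, 798, 598, 365, 393, 914, 612, 203, 124, 402}.
37-vertex 18-regular graph: Paley(37): SR with (k,λ,μ)=(18,8,9).
Distinct eigenvalues (to 4 d.p.): [18.0, 2.5414, -3.5414].
ϑ = −N·λ_min/(λ_max−λ_min) = −37·(-sqrt(37)/2 - 1/2)/(18−(-sqrt(37)/2 - 1/2)) = sqrt(37).
ϑ(G) ≈ 6.08276253.

sqrt(37)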